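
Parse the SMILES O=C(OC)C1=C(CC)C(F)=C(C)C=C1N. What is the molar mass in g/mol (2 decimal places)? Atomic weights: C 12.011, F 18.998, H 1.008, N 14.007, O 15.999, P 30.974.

211.24 g/mol

First, the molecular formula is C11H14FNO2 (counting implicit H from valence).
  C: 11 × 12.011 = 132.121
  F: 1 × 18.998 = 18.998
  H: 14 × 1.008 = 14.112
  N: 1 × 14.007 = 14.007
  O: 2 × 15.999 = 31.998
Sum: 11×12.011 + 1×18.998 + 14×1.008 + 1×14.007 + 2×15.999 = 211.236 → 211.24 g/mol.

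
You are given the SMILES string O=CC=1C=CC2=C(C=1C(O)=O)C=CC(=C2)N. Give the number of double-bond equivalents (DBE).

9

Molecular formula: C12H9NO3.
DoU = (2C + 2 + N − H − X) / 2, where X is the halogen count and O/S are ignored.
    = (2·12 + 2 + 1 − 9 − 0) / 2 = 18 / 2 = 9.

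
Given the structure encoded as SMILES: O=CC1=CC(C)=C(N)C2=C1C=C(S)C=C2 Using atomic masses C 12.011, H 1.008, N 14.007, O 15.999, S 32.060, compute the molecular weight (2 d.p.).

First, the molecular formula is C12H11NOS (counting implicit H from valence).
  C: 12 × 12.011 = 144.132
  H: 11 × 1.008 = 11.088
  N: 1 × 14.007 = 14.007
  O: 1 × 15.999 = 15.999
  S: 1 × 32.060 = 32.060
Sum: 12×12.011 + 11×1.008 + 1×14.007 + 1×15.999 + 1×32.060 = 217.286 → 217.29 g/mol.

217.29 g/mol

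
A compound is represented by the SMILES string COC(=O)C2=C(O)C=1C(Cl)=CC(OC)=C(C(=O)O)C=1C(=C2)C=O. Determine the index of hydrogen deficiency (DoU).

Molecular formula: C15H11ClO7.
DoU = (2C + 2 + N − H − X) / 2, where X is the halogen count and O/S are ignored.
    = (2·15 + 2 + 0 − 11 − 1) / 2 = 20 / 2 = 10.

10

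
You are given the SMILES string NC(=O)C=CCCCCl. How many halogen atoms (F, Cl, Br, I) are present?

1

Halogen atoms appear at heavy-atom position 9 (1×Cl).
Other groups present: 1 alkene, 1 amide.
Halogen count: 1.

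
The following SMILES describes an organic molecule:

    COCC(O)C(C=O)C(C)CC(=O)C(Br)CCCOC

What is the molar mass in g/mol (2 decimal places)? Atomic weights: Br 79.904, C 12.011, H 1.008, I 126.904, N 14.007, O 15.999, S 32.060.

353.25 g/mol

First, the molecular formula is C14H25BrO5 (counting implicit H from valence).
  Br: 1 × 79.904 = 79.904
  C: 14 × 12.011 = 168.154
  H: 25 × 1.008 = 25.200
  O: 5 × 15.999 = 79.995
Sum: 1×79.904 + 14×12.011 + 25×1.008 + 5×15.999 = 353.253 → 353.25 g/mol.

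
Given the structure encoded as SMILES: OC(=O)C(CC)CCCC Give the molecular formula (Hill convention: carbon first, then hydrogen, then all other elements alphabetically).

Walk through each heavy atom and fill implicit hydrogens from standard valence (C 4, N 3, O 2, S 2, halogen 1):
  atom 1: O, bond orders sum to 1 (valence 2) → 1 H
  atom 2: C, bond orders sum to 4 (valence 4) → 0 H
  atom 3: O, bond orders sum to 2 (valence 2) → 0 H
  atom 4: C, bond orders sum to 3 (valence 4) → 1 H
  atom 5: C, bond orders sum to 2 (valence 4) → 2 H
  atom 6: C, bond orders sum to 1 (valence 4) → 3 H
  atom 7: C, bond orders sum to 2 (valence 4) → 2 H
  atom 8: C, bond orders sum to 2 (valence 4) → 2 H
  atom 9: C, bond orders sum to 2 (valence 4) → 2 H
  atom 10: C, bond orders sum to 1 (valence 4) → 3 H
Totals → C:8, H:16, O:2.
In Hill order: C8H16O2.

C8H16O2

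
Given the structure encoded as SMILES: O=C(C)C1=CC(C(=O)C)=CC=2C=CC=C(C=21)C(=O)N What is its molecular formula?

C15H13NO3

Walk through each heavy atom and fill implicit hydrogens from standard valence (C 4, N 3, O 2, S 2, halogen 1):
  atom 1: O, bond orders sum to 2 (valence 2) → 0 H
  atom 2: C, bond orders sum to 4 (valence 4) → 0 H
  atom 3: C, bond orders sum to 1 (valence 4) → 3 H
  atom 4: C, bond orders sum to 4 (valence 4) → 0 H
  atom 5: C, bond orders sum to 3 (valence 4) → 1 H
  atom 6: C, bond orders sum to 4 (valence 4) → 0 H
  atom 7: C, bond orders sum to 4 (valence 4) → 0 H
  atom 8: O, bond orders sum to 2 (valence 2) → 0 H
  atom 9: C, bond orders sum to 1 (valence 4) → 3 H
  atom 10: C, bond orders sum to 3 (valence 4) → 1 H
  atom 11: C, bond orders sum to 4 (valence 4) → 0 H
  atom 12: C, bond orders sum to 3 (valence 4) → 1 H
  atom 13: C, bond orders sum to 3 (valence 4) → 1 H
  atom 14: C, bond orders sum to 3 (valence 4) → 1 H
  atom 15: C, bond orders sum to 4 (valence 4) → 0 H
  atom 16: C, bond orders sum to 4 (valence 4) → 0 H
  atom 17: C, bond orders sum to 4 (valence 4) → 0 H
  atom 18: O, bond orders sum to 2 (valence 2) → 0 H
  atom 19: N, bond orders sum to 1 (valence 3) → 2 H
Totals → C:15, H:13, N:1, O:3.
In Hill order: C15H13NO3.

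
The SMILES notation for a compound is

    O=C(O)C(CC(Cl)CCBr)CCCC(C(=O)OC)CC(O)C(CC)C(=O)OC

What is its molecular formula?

C19H32BrClO7

Walk through each heavy atom and fill implicit hydrogens from standard valence (C 4, N 3, O 2, S 2, halogen 1):
  atom 1: O, bond orders sum to 2 (valence 2) → 0 H
  atom 2: C, bond orders sum to 4 (valence 4) → 0 H
  atom 3: O, bond orders sum to 1 (valence 2) → 1 H
  atom 4: C, bond orders sum to 3 (valence 4) → 1 H
  atom 5: C, bond orders sum to 2 (valence 4) → 2 H
  atom 6: C, bond orders sum to 3 (valence 4) → 1 H
  atom 7: Cl (halogen, monovalent) → 0 H
  atom 8: C, bond orders sum to 2 (valence 4) → 2 H
  atom 9: C, bond orders sum to 2 (valence 4) → 2 H
  atom 10: Br (halogen, monovalent) → 0 H
  atom 11: C, bond orders sum to 2 (valence 4) → 2 H
  atom 12: C, bond orders sum to 2 (valence 4) → 2 H
  atom 13: C, bond orders sum to 2 (valence 4) → 2 H
  atom 14: C, bond orders sum to 3 (valence 4) → 1 H
  atom 15: C, bond orders sum to 4 (valence 4) → 0 H
  atom 16: O, bond orders sum to 2 (valence 2) → 0 H
  atom 17: O, bond orders sum to 2 (valence 2) → 0 H
  atom 18: C, bond orders sum to 1 (valence 4) → 3 H
  atom 19: C, bond orders sum to 2 (valence 4) → 2 H
  atom 20: C, bond orders sum to 3 (valence 4) → 1 H
  atom 21: O, bond orders sum to 1 (valence 2) → 1 H
  atom 22: C, bond orders sum to 3 (valence 4) → 1 H
  atom 23: C, bond orders sum to 2 (valence 4) → 2 H
  atom 24: C, bond orders sum to 1 (valence 4) → 3 H
  atom 25: C, bond orders sum to 4 (valence 4) → 0 H
  atom 26: O, bond orders sum to 2 (valence 2) → 0 H
  atom 27: O, bond orders sum to 2 (valence 2) → 0 H
  atom 28: C, bond orders sum to 1 (valence 4) → 3 H
Totals → C:19, H:32, Br:1, Cl:1, O:7.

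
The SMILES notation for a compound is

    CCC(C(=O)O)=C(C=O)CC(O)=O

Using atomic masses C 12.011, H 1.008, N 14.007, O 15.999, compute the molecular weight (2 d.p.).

First, the molecular formula is C8H10O5 (counting implicit H from valence).
  C: 8 × 12.011 = 96.088
  H: 10 × 1.008 = 10.080
  O: 5 × 15.999 = 79.995
Sum: 8×12.011 + 10×1.008 + 5×15.999 = 186.163 → 186.16 g/mol.

186.16 g/mol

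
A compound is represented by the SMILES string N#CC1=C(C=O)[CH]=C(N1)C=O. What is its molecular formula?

Walk through each heavy atom and fill implicit hydrogens from standard valence (C 4, N 3, O 2, S 2, halogen 1):
  atom 1: N, bond orders sum to 3 (valence 3) → 0 H
  atom 2: C, bond orders sum to 4 (valence 4) → 0 H
  atom 3: C, bond orders sum to 4 (valence 4) → 0 H
  atom 4: C, bond orders sum to 4 (valence 4) → 0 H
  atom 5: C, bond orders sum to 3 (valence 4) → 1 H
  atom 6: O, bond orders sum to 2 (valence 2) → 0 H
  atom 7: C with explicit H count 1
  atom 8: C, bond orders sum to 4 (valence 4) → 0 H
  atom 9: N, bond orders sum to 2 (valence 3) → 1 H
  atom 10: C, bond orders sum to 3 (valence 4) → 1 H
  atom 11: O, bond orders sum to 2 (valence 2) → 0 H
Totals → C:7, H:4, N:2, O:2.
In Hill order: C7H4N2O2.

C7H4N2O2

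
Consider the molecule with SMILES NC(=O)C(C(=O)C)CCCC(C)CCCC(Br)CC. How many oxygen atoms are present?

Scan the SMILES for O atoms (remember two-letter symbols like Cl and Br are single atoms).
Oxygen count: 2.

2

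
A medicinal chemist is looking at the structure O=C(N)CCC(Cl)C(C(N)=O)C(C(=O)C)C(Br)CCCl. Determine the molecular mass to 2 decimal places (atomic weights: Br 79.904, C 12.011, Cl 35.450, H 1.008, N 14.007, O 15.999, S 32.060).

First, the molecular formula is C12H19BrCl2N2O3 (counting implicit H from valence).
  Br: 1 × 79.904 = 79.904
  C: 12 × 12.011 = 144.132
  Cl: 2 × 35.450 = 70.900
  H: 19 × 1.008 = 19.152
  N: 2 × 14.007 = 28.014
  O: 3 × 15.999 = 47.997
Sum: 1×79.904 + 12×12.011 + 2×35.450 + 19×1.008 + 2×14.007 + 3×15.999 = 390.099 → 390.10 g/mol.

390.10 g/mol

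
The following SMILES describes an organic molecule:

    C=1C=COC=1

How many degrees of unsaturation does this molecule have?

3

Degree of unsaturation = (number of rings) + (number of π bonds).
Ring closures in the SMILES: 1.
π bonds: 2 double bonds (each 1 DoU) → 2 DoU from unsaturation.
Total DoU = 1 + 2 = 3.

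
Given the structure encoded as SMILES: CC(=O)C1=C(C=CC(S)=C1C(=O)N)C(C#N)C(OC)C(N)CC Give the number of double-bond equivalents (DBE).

8

Molecular formula: C16H21N3O3S.
DoU = (2C + 2 + N − H − X) / 2, where X is the halogen count and O/S are ignored.
    = (2·16 + 2 + 3 − 21 − 0) / 2 = 16 / 2 = 8.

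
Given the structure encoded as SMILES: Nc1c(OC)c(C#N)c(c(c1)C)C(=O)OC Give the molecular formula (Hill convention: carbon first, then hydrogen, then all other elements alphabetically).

C11H12N2O3

Walk through each heavy atom and fill implicit hydrogens from standard valence (C 4, N 3, O 2, S 2, halogen 1); for lowercase aromatic atoms, an aromatic c carries 1 H when it has two neighbours and 0 H with three, and aromatic n carries 0 H:
  atom 1: N, bond orders sum to 1 (valence 3) → 2 H
  atom 2: aromatic c, 3 neighbours → 0 H
  atom 3: aromatic c, 3 neighbours → 0 H
  atom 4: O, bond orders sum to 2 (valence 2) → 0 H
  atom 5: C, bond orders sum to 1 (valence 4) → 3 H
  atom 6: aromatic c, 3 neighbours → 0 H
  atom 7: C, bond orders sum to 4 (valence 4) → 0 H
  atom 8: N, bond orders sum to 3 (valence 3) → 0 H
  atom 9: aromatic c, 3 neighbours → 0 H
  atom 10: aromatic c, 3 neighbours → 0 H
  atom 11: aromatic c, 2 neighbours → 1 H
  atom 12: C, bond orders sum to 1 (valence 4) → 3 H
  atom 13: C, bond orders sum to 4 (valence 4) → 0 H
  atom 14: O, bond orders sum to 2 (valence 2) → 0 H
  atom 15: O, bond orders sum to 2 (valence 2) → 0 H
  atom 16: C, bond orders sum to 1 (valence 4) → 3 H
Totals → C:11, H:12, N:2, O:3.
In Hill order: C11H12N2O3.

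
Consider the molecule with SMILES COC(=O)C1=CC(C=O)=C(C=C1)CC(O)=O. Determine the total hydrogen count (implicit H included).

Walk through each heavy atom and fill implicit hydrogens from standard valence (C 4, N 3, O 2, S 2, halogen 1):
  atom 1: C, bond orders sum to 1 (valence 4) → 3 H
  atom 2: O, bond orders sum to 2 (valence 2) → 0 H
  atom 3: C, bond orders sum to 4 (valence 4) → 0 H
  atom 4: O, bond orders sum to 2 (valence 2) → 0 H
  atom 5: C, bond orders sum to 4 (valence 4) → 0 H
  atom 6: C, bond orders sum to 3 (valence 4) → 1 H
  atom 7: C, bond orders sum to 4 (valence 4) → 0 H
  atom 8: C, bond orders sum to 3 (valence 4) → 1 H
  atom 9: O, bond orders sum to 2 (valence 2) → 0 H
  atom 10: C, bond orders sum to 4 (valence 4) → 0 H
  atom 11: C, bond orders sum to 3 (valence 4) → 1 H
  atom 12: C, bond orders sum to 3 (valence 4) → 1 H
  atom 13: C, bond orders sum to 2 (valence 4) → 2 H
  atom 14: C, bond orders sum to 4 (valence 4) → 0 H
  atom 15: O, bond orders sum to 1 (valence 2) → 1 H
  atom 16: O, bond orders sum to 2 (valence 2) → 0 H
Total hydrogens: 10.

10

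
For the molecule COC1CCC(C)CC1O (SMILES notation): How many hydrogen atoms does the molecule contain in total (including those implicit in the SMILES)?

Walk through each heavy atom and fill implicit hydrogens from standard valence (C 4, N 3, O 2, S 2, halogen 1):
  atom 1: C, bond orders sum to 1 (valence 4) → 3 H
  atom 2: O, bond orders sum to 2 (valence 2) → 0 H
  atom 3: C, bond orders sum to 3 (valence 4) → 1 H
  atom 4: C, bond orders sum to 2 (valence 4) → 2 H
  atom 5: C, bond orders sum to 2 (valence 4) → 2 H
  atom 6: C, bond orders sum to 3 (valence 4) → 1 H
  atom 7: C, bond orders sum to 1 (valence 4) → 3 H
  atom 8: C, bond orders sum to 2 (valence 4) → 2 H
  atom 9: C, bond orders sum to 3 (valence 4) → 1 H
  atom 10: O, bond orders sum to 1 (valence 2) → 1 H
Total hydrogens: 16.

16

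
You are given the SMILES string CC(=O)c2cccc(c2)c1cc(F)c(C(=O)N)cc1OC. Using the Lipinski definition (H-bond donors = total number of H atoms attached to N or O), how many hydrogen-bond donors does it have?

2

Donors: find every N or O and count the H atoms it carries.
  atom 3 (O): bond orders sum to 2 → 0 H
  atom 16 (O): bond orders sum to 2 → 0 H
  atom 17 (N): bond orders sum to 1 → 2 H
  atom 20 (O): bond orders sum to 2 → 0 H
Lipinski HBD = 2.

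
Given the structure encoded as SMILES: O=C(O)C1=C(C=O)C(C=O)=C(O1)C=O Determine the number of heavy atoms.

14

Every atom symbol written in the SMILES (organic subset) is one heavy atom; implicit H are not written.
Heavy atoms by element → C:8, O:6.
Total: 14.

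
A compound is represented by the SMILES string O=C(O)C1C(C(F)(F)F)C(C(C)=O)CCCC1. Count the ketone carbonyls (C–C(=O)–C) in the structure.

1

The ketone motif appears at heavy-atom position 11 in the SMILES.
Other groups present: 1 carboxylic acid.
Ketone count: 1.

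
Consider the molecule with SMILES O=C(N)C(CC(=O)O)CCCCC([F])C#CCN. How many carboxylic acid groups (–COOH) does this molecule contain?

1

The carboxylic acid motif appears at heavy-atom position 6 in the SMILES.
Other groups present: 1 alkyne, 1 amide, 1 primary amine.
Carboxylic acid count: 1.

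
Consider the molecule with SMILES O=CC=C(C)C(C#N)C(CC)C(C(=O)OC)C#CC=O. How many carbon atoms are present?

15

Count every carbon token in the SMILES (each C, including those in ring-closure positions and inside branches).
Carbon count: 15.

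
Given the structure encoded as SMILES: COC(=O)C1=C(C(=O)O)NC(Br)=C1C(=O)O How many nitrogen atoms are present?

1

Scan the SMILES for N atoms (remember two-letter symbols like Cl and Br are single atoms).
Nitrogen count: 1.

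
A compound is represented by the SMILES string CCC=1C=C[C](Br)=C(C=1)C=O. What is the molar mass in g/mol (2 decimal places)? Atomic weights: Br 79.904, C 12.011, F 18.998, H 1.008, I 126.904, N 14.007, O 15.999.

First, the molecular formula is C9H9BrO (counting implicit H from valence).
  Br: 1 × 79.904 = 79.904
  C: 9 × 12.011 = 108.099
  H: 9 × 1.008 = 9.072
  O: 1 × 15.999 = 15.999
Sum: 1×79.904 + 9×12.011 + 9×1.008 + 1×15.999 = 213.074 → 213.07 g/mol.

213.07 g/mol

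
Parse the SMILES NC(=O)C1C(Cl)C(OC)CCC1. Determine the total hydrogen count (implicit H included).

Walk through each heavy atom and fill implicit hydrogens from standard valence (C 4, N 3, O 2, S 2, halogen 1):
  atom 1: N, bond orders sum to 1 (valence 3) → 2 H
  atom 2: C, bond orders sum to 4 (valence 4) → 0 H
  atom 3: O, bond orders sum to 2 (valence 2) → 0 H
  atom 4: C, bond orders sum to 3 (valence 4) → 1 H
  atom 5: C, bond orders sum to 3 (valence 4) → 1 H
  atom 6: Cl (halogen, monovalent) → 0 H
  atom 7: C, bond orders sum to 3 (valence 4) → 1 H
  atom 8: O, bond orders sum to 2 (valence 2) → 0 H
  atom 9: C, bond orders sum to 1 (valence 4) → 3 H
  atom 10: C, bond orders sum to 2 (valence 4) → 2 H
  atom 11: C, bond orders sum to 2 (valence 4) → 2 H
  atom 12: C, bond orders sum to 2 (valence 4) → 2 H
Total hydrogens: 14.

14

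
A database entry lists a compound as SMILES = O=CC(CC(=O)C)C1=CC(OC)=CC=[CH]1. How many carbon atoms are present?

Count every carbon token in the SMILES (each C, including those in ring-closure positions and inside branches).
Carbon count: 12.

12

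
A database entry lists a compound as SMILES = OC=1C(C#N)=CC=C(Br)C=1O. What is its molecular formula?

C7H4BrNO2

Walk through each heavy atom and fill implicit hydrogens from standard valence (C 4, N 3, O 2, S 2, halogen 1):
  atom 1: O, bond orders sum to 1 (valence 2) → 1 H
  atom 2: C, bond orders sum to 4 (valence 4) → 0 H
  atom 3: C, bond orders sum to 4 (valence 4) → 0 H
  atom 4: C, bond orders sum to 4 (valence 4) → 0 H
  atom 5: N, bond orders sum to 3 (valence 3) → 0 H
  atom 6: C, bond orders sum to 3 (valence 4) → 1 H
  atom 7: C, bond orders sum to 3 (valence 4) → 1 H
  atom 8: C, bond orders sum to 4 (valence 4) → 0 H
  atom 9: Br (halogen, monovalent) → 0 H
  atom 10: C, bond orders sum to 4 (valence 4) → 0 H
  atom 11: O, bond orders sum to 1 (valence 2) → 1 H
Totals → C:7, H:4, Br:1, N:1, O:2.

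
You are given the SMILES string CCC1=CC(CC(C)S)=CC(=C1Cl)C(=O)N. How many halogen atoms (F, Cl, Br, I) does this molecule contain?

Halogen atoms appear at heavy-atom position 13 (1×Cl).
Other groups present: 1 amide, 1 thiol.
Halogen count: 1.

1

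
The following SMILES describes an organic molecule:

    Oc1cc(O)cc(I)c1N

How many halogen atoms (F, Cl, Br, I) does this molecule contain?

Halogen atoms appear at heavy-atom position 8 (1×I).
Other groups present: 2 hydroxyl, 1 primary amine.
Halogen count: 1.

1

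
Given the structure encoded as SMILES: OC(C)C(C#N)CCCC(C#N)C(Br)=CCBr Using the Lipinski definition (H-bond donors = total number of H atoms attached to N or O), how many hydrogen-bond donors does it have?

Donors: find every N or O and count the H atoms it carries.
  atom 1 (O): bond orders sum to 1 → 1 H
  atom 6 (N): bond orders sum to 3 → 0 H
  atom 12 (N): bond orders sum to 3 → 0 H
Lipinski HBD = 1.

1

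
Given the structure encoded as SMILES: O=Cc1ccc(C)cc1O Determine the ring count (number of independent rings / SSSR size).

1

In SMILES, each pair of matching ring-closure digits denotes one ring-closing bond; the number of such bonds equals the number of independent rings.
Ring-closure bonds here: 1.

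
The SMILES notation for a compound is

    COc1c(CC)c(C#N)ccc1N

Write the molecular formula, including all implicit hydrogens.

Walk through each heavy atom and fill implicit hydrogens from standard valence (C 4, N 3, O 2, S 2, halogen 1); for lowercase aromatic atoms, an aromatic c carries 1 H when it has two neighbours and 0 H with three, and aromatic n carries 0 H:
  atom 1: C, bond orders sum to 1 (valence 4) → 3 H
  atom 2: O, bond orders sum to 2 (valence 2) → 0 H
  atom 3: aromatic c, 3 neighbours → 0 H
  atom 4: aromatic c, 3 neighbours → 0 H
  atom 5: C, bond orders sum to 2 (valence 4) → 2 H
  atom 6: C, bond orders sum to 1 (valence 4) → 3 H
  atom 7: aromatic c, 3 neighbours → 0 H
  atom 8: C, bond orders sum to 4 (valence 4) → 0 H
  atom 9: N, bond orders sum to 3 (valence 3) → 0 H
  atom 10: aromatic c, 2 neighbours → 1 H
  atom 11: aromatic c, 2 neighbours → 1 H
  atom 12: aromatic c, 3 neighbours → 0 H
  atom 13: N, bond orders sum to 1 (valence 3) → 2 H
Totals → C:10, H:12, N:2, O:1.

C10H12N2O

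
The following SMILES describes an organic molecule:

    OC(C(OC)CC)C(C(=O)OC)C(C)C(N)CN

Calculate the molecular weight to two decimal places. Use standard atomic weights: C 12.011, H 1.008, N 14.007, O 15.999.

262.35 g/mol

First, the molecular formula is C12H26N2O4 (counting implicit H from valence).
  C: 12 × 12.011 = 144.132
  H: 26 × 1.008 = 26.208
  N: 2 × 14.007 = 28.014
  O: 4 × 15.999 = 63.996
Sum: 12×12.011 + 26×1.008 + 2×14.007 + 4×15.999 = 262.350 → 262.35 g/mol.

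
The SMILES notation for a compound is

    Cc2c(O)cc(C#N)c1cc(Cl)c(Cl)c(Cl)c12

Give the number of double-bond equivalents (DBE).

9

Molecular formula: C12H6Cl3NO.
DoU = (2C + 2 + N − H − X) / 2, where X is the halogen count and O/S are ignored.
    = (2·12 + 2 + 1 − 6 − 3) / 2 = 18 / 2 = 9.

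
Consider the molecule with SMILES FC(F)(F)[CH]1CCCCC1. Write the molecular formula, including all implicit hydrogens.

Walk through each heavy atom and fill implicit hydrogens from standard valence (C 4, N 3, O 2, S 2, halogen 1):
  atom 1: F (halogen, monovalent) → 0 H
  atom 2: C, bond orders sum to 4 (valence 4) → 0 H
  atom 3: F (halogen, monovalent) → 0 H
  atom 4: F (halogen, monovalent) → 0 H
  atom 5: C with explicit H count 1
  atom 6: C, bond orders sum to 2 (valence 4) → 2 H
  atom 7: C, bond orders sum to 2 (valence 4) → 2 H
  atom 8: C, bond orders sum to 2 (valence 4) → 2 H
  atom 9: C, bond orders sum to 2 (valence 4) → 2 H
  atom 10: C, bond orders sum to 2 (valence 4) → 2 H
Totals → C:7, H:11, F:3.
In Hill order: C7H11F3.

C7H11F3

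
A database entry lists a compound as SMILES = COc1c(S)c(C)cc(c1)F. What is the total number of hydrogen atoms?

Walk through each heavy atom and fill implicit hydrogens from standard valence (C 4, N 3, O 2, S 2, halogen 1); for lowercase aromatic atoms, an aromatic c carries 1 H when it has two neighbours and 0 H with three, and aromatic n carries 0 H:
  atom 1: C, bond orders sum to 1 (valence 4) → 3 H
  atom 2: O, bond orders sum to 2 (valence 2) → 0 H
  atom 3: aromatic c, 3 neighbours → 0 H
  atom 4: aromatic c, 3 neighbours → 0 H
  atom 5: S, bond orders sum to 1 (valence 2) → 1 H
  atom 6: aromatic c, 3 neighbours → 0 H
  atom 7: C, bond orders sum to 1 (valence 4) → 3 H
  atom 8: aromatic c, 2 neighbours → 1 H
  atom 9: aromatic c, 3 neighbours → 0 H
  atom 10: aromatic c, 2 neighbours → 1 H
  atom 11: F (halogen, monovalent) → 0 H
Total hydrogens: 9.

9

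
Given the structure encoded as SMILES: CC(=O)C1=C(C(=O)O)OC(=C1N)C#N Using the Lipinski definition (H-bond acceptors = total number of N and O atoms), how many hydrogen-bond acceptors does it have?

6

N atoms: 2; O atoms: 4.
Lipinski HBA = 2 + 4 = 6.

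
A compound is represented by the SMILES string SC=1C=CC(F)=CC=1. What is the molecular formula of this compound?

Walk through each heavy atom and fill implicit hydrogens from standard valence (C 4, N 3, O 2, S 2, halogen 1):
  atom 1: S, bond orders sum to 1 (valence 2) → 1 H
  atom 2: C, bond orders sum to 4 (valence 4) → 0 H
  atom 3: C, bond orders sum to 3 (valence 4) → 1 H
  atom 4: C, bond orders sum to 3 (valence 4) → 1 H
  atom 5: C, bond orders sum to 4 (valence 4) → 0 H
  atom 6: F (halogen, monovalent) → 0 H
  atom 7: C, bond orders sum to 3 (valence 4) → 1 H
  atom 8: C, bond orders sum to 3 (valence 4) → 1 H
Totals → C:6, H:5, F:1, S:1.

C6H5FS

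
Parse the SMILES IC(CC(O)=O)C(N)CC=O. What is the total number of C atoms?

6

Count every carbon token in the SMILES (each C, including those in ring-closure positions and inside branches).
Carbon count: 6.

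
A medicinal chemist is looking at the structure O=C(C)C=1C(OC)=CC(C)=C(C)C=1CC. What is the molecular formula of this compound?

Walk through each heavy atom and fill implicit hydrogens from standard valence (C 4, N 3, O 2, S 2, halogen 1):
  atom 1: O, bond orders sum to 2 (valence 2) → 0 H
  atom 2: C, bond orders sum to 4 (valence 4) → 0 H
  atom 3: C, bond orders sum to 1 (valence 4) → 3 H
  atom 4: C, bond orders sum to 4 (valence 4) → 0 H
  atom 5: C, bond orders sum to 4 (valence 4) → 0 H
  atom 6: O, bond orders sum to 2 (valence 2) → 0 H
  atom 7: C, bond orders sum to 1 (valence 4) → 3 H
  atom 8: C, bond orders sum to 3 (valence 4) → 1 H
  atom 9: C, bond orders sum to 4 (valence 4) → 0 H
  atom 10: C, bond orders sum to 1 (valence 4) → 3 H
  atom 11: C, bond orders sum to 4 (valence 4) → 0 H
  atom 12: C, bond orders sum to 1 (valence 4) → 3 H
  atom 13: C, bond orders sum to 4 (valence 4) → 0 H
  atom 14: C, bond orders sum to 2 (valence 4) → 2 H
  atom 15: C, bond orders sum to 1 (valence 4) → 3 H
Totals → C:13, H:18, O:2.

C13H18O2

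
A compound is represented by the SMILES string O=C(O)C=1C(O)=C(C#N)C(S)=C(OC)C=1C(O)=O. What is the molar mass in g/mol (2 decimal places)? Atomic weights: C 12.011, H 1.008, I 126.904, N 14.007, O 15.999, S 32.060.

First, the molecular formula is C10H7NO6S (counting implicit H from valence).
  C: 10 × 12.011 = 120.110
  H: 7 × 1.008 = 7.056
  N: 1 × 14.007 = 14.007
  O: 6 × 15.999 = 95.994
  S: 1 × 32.060 = 32.060
Sum: 10×12.011 + 7×1.008 + 1×14.007 + 6×15.999 + 1×32.060 = 269.227 → 269.23 g/mol.

269.23 g/mol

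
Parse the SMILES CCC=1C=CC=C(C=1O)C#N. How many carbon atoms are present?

Count every carbon token in the SMILES (each C, including those in ring-closure positions and inside branches).
Carbon count: 9.

9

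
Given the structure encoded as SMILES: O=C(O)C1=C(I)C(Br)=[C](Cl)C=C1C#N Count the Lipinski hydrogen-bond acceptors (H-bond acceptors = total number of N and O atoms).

N atoms: 1; O atoms: 2.
Lipinski HBA = 1 + 2 = 3.

3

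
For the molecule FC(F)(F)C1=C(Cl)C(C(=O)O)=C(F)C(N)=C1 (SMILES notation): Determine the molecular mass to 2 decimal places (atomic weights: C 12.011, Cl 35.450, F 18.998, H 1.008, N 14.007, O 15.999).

257.57 g/mol

First, the molecular formula is C8H4ClF4NO2 (counting implicit H from valence).
  C: 8 × 12.011 = 96.088
  Cl: 1 × 35.450 = 35.450
  F: 4 × 18.998 = 75.992
  H: 4 × 1.008 = 4.032
  N: 1 × 14.007 = 14.007
  O: 2 × 15.999 = 31.998
Sum: 8×12.011 + 1×35.450 + 4×18.998 + 4×1.008 + 1×14.007 + 2×15.999 = 257.567 → 257.57 g/mol.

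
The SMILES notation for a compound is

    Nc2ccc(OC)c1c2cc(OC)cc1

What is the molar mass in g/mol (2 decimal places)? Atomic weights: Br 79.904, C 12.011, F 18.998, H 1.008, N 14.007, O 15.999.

203.24 g/mol

First, the molecular formula is C12H13NO2 (counting implicit H from valence).
  C: 12 × 12.011 = 144.132
  H: 13 × 1.008 = 13.104
  N: 1 × 14.007 = 14.007
  O: 2 × 15.999 = 31.998
Sum: 12×12.011 + 13×1.008 + 1×14.007 + 2×15.999 = 203.241 → 203.24 g/mol.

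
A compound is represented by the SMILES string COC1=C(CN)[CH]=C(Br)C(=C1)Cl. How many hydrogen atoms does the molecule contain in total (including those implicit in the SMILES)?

Walk through each heavy atom and fill implicit hydrogens from standard valence (C 4, N 3, O 2, S 2, halogen 1):
  atom 1: C, bond orders sum to 1 (valence 4) → 3 H
  atom 2: O, bond orders sum to 2 (valence 2) → 0 H
  atom 3: C, bond orders sum to 4 (valence 4) → 0 H
  atom 4: C, bond orders sum to 4 (valence 4) → 0 H
  atom 5: C, bond orders sum to 2 (valence 4) → 2 H
  atom 6: N, bond orders sum to 1 (valence 3) → 2 H
  atom 7: C with explicit H count 1
  atom 8: C, bond orders sum to 4 (valence 4) → 0 H
  atom 9: Br (halogen, monovalent) → 0 H
  atom 10: C, bond orders sum to 4 (valence 4) → 0 H
  atom 11: C, bond orders sum to 3 (valence 4) → 1 H
  atom 12: Cl (halogen, monovalent) → 0 H
Total hydrogens: 9.

9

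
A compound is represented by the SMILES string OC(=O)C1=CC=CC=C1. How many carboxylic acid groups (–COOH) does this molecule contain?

The carboxylic acid motif appears at heavy-atom position 2 in the SMILES.
Carboxylic acid count: 1.

1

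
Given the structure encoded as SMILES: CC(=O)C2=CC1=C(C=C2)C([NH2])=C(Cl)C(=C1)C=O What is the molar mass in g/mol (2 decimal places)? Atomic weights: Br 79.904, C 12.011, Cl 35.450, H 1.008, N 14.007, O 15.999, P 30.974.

247.68 g/mol

First, the molecular formula is C13H10ClNO2 (counting implicit H from valence).
  C: 13 × 12.011 = 156.143
  Cl: 1 × 35.450 = 35.450
  H: 10 × 1.008 = 10.080
  N: 1 × 14.007 = 14.007
  O: 2 × 15.999 = 31.998
Sum: 13×12.011 + 1×35.450 + 10×1.008 + 1×14.007 + 2×15.999 = 247.678 → 247.68 g/mol.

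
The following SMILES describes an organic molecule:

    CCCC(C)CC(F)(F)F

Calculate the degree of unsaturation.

Molecular formula: C7H13F3.
DoU = (2C + 2 + N − H − X) / 2, where X is the halogen count and O/S are ignored.
    = (2·7 + 2 + 0 − 13 − 3) / 2 = 0 / 2 = 0.

0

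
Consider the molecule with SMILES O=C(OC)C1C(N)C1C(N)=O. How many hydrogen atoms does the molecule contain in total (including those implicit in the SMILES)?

10

Walk through each heavy atom and fill implicit hydrogens from standard valence (C 4, N 3, O 2, S 2, halogen 1):
  atom 1: O, bond orders sum to 2 (valence 2) → 0 H
  atom 2: C, bond orders sum to 4 (valence 4) → 0 H
  atom 3: O, bond orders sum to 2 (valence 2) → 0 H
  atom 4: C, bond orders sum to 1 (valence 4) → 3 H
  atom 5: C, bond orders sum to 3 (valence 4) → 1 H
  atom 6: C, bond orders sum to 3 (valence 4) → 1 H
  atom 7: N, bond orders sum to 1 (valence 3) → 2 H
  atom 8: C, bond orders sum to 3 (valence 4) → 1 H
  atom 9: C, bond orders sum to 4 (valence 4) → 0 H
  atom 10: N, bond orders sum to 1 (valence 3) → 2 H
  atom 11: O, bond orders sum to 2 (valence 2) → 0 H
Total hydrogens: 10.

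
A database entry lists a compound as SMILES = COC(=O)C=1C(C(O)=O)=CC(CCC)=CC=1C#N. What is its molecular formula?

Walk through each heavy atom and fill implicit hydrogens from standard valence (C 4, N 3, O 2, S 2, halogen 1):
  atom 1: C, bond orders sum to 1 (valence 4) → 3 H
  atom 2: O, bond orders sum to 2 (valence 2) → 0 H
  atom 3: C, bond orders sum to 4 (valence 4) → 0 H
  atom 4: O, bond orders sum to 2 (valence 2) → 0 H
  atom 5: C, bond orders sum to 4 (valence 4) → 0 H
  atom 6: C, bond orders sum to 4 (valence 4) → 0 H
  atom 7: C, bond orders sum to 4 (valence 4) → 0 H
  atom 8: O, bond orders sum to 1 (valence 2) → 1 H
  atom 9: O, bond orders sum to 2 (valence 2) → 0 H
  atom 10: C, bond orders sum to 3 (valence 4) → 1 H
  atom 11: C, bond orders sum to 4 (valence 4) → 0 H
  atom 12: C, bond orders sum to 2 (valence 4) → 2 H
  atom 13: C, bond orders sum to 2 (valence 4) → 2 H
  atom 14: C, bond orders sum to 1 (valence 4) → 3 H
  atom 15: C, bond orders sum to 3 (valence 4) → 1 H
  atom 16: C, bond orders sum to 4 (valence 4) → 0 H
  atom 17: C, bond orders sum to 4 (valence 4) → 0 H
  atom 18: N, bond orders sum to 3 (valence 3) → 0 H
Totals → C:13, H:13, N:1, O:4.

C13H13NO4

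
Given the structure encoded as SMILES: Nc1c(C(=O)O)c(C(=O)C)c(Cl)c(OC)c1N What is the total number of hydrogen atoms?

Walk through each heavy atom and fill implicit hydrogens from standard valence (C 4, N 3, O 2, S 2, halogen 1); for lowercase aromatic atoms, an aromatic c carries 1 H when it has two neighbours and 0 H with three, and aromatic n carries 0 H:
  atom 1: N, bond orders sum to 1 (valence 3) → 2 H
  atom 2: aromatic c, 3 neighbours → 0 H
  atom 3: aromatic c, 3 neighbours → 0 H
  atom 4: C, bond orders sum to 4 (valence 4) → 0 H
  atom 5: O, bond orders sum to 2 (valence 2) → 0 H
  atom 6: O, bond orders sum to 1 (valence 2) → 1 H
  atom 7: aromatic c, 3 neighbours → 0 H
  atom 8: C, bond orders sum to 4 (valence 4) → 0 H
  atom 9: O, bond orders sum to 2 (valence 2) → 0 H
  atom 10: C, bond orders sum to 1 (valence 4) → 3 H
  atom 11: aromatic c, 3 neighbours → 0 H
  atom 12: Cl (halogen, monovalent) → 0 H
  atom 13: aromatic c, 3 neighbours → 0 H
  atom 14: O, bond orders sum to 2 (valence 2) → 0 H
  atom 15: C, bond orders sum to 1 (valence 4) → 3 H
  atom 16: aromatic c, 3 neighbours → 0 H
  atom 17: N, bond orders sum to 1 (valence 3) → 2 H
Total hydrogens: 11.

11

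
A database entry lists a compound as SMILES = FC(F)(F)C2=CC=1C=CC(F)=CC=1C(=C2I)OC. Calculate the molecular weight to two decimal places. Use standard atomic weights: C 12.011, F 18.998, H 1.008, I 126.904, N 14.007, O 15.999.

370.08 g/mol

First, the molecular formula is C12H7F4IO (counting implicit H from valence).
  C: 12 × 12.011 = 144.132
  F: 4 × 18.998 = 75.992
  H: 7 × 1.008 = 7.056
  I: 1 × 126.904 = 126.904
  O: 1 × 15.999 = 15.999
Sum: 12×12.011 + 4×18.998 + 7×1.008 + 1×126.904 + 1×15.999 = 370.083 → 370.08 g/mol.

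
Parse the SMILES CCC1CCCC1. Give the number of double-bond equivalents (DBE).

1

Degree of unsaturation = (number of rings) + (number of π bonds).
Ring closures in the SMILES: 1.
π bonds: none → 0 DoU from unsaturation.
Total DoU = 1 + 0 = 1.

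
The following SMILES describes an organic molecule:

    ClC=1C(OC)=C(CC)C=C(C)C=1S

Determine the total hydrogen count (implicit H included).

13

Walk through each heavy atom and fill implicit hydrogens from standard valence (C 4, N 3, O 2, S 2, halogen 1):
  atom 1: Cl (halogen, monovalent) → 0 H
  atom 2: C, bond orders sum to 4 (valence 4) → 0 H
  atom 3: C, bond orders sum to 4 (valence 4) → 0 H
  atom 4: O, bond orders sum to 2 (valence 2) → 0 H
  atom 5: C, bond orders sum to 1 (valence 4) → 3 H
  atom 6: C, bond orders sum to 4 (valence 4) → 0 H
  atom 7: C, bond orders sum to 2 (valence 4) → 2 H
  atom 8: C, bond orders sum to 1 (valence 4) → 3 H
  atom 9: C, bond orders sum to 3 (valence 4) → 1 H
  atom 10: C, bond orders sum to 4 (valence 4) → 0 H
  atom 11: C, bond orders sum to 1 (valence 4) → 3 H
  atom 12: C, bond orders sum to 4 (valence 4) → 0 H
  atom 13: S, bond orders sum to 1 (valence 2) → 1 H
Total hydrogens: 13.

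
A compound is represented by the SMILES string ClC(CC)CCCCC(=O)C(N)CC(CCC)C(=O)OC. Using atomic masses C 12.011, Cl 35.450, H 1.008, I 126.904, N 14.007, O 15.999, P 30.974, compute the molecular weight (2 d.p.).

First, the molecular formula is C16H30ClNO3 (counting implicit H from valence).
  C: 16 × 12.011 = 192.176
  Cl: 1 × 35.450 = 35.450
  H: 30 × 1.008 = 30.240
  N: 1 × 14.007 = 14.007
  O: 3 × 15.999 = 47.997
Sum: 16×12.011 + 1×35.450 + 30×1.008 + 1×14.007 + 3×15.999 = 319.870 → 319.87 g/mol.

319.87 g/mol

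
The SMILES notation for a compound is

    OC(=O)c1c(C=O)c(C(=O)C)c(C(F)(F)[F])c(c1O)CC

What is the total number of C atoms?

Count every carbon token in the SMILES (each C, including those in ring-closure positions and inside branches).
Carbon count: 13.

13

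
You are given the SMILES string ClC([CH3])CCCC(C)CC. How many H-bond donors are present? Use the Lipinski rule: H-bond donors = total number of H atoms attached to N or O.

Donors: find every N or O and count the H atoms it carries.
  (no N or O atoms present)
Lipinski HBD = 0.

0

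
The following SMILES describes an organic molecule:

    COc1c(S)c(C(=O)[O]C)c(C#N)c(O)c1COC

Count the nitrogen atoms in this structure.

1

Scan the SMILES for N atoms (remember two-letter symbols like Cl and Br are single atoms).
Nitrogen count: 1.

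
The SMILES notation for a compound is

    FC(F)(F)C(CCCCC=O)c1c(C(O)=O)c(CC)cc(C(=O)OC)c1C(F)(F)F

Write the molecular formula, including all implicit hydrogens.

C19H20F6O5

Walk through each heavy atom and fill implicit hydrogens from standard valence (C 4, N 3, O 2, S 2, halogen 1); for lowercase aromatic atoms, an aromatic c carries 1 H when it has two neighbours and 0 H with three, and aromatic n carries 0 H:
  atom 1: F (halogen, monovalent) → 0 H
  atom 2: C, bond orders sum to 4 (valence 4) → 0 H
  atom 3: F (halogen, monovalent) → 0 H
  atom 4: F (halogen, monovalent) → 0 H
  atom 5: C, bond orders sum to 3 (valence 4) → 1 H
  atom 6: C, bond orders sum to 2 (valence 4) → 2 H
  atom 7: C, bond orders sum to 2 (valence 4) → 2 H
  atom 8: C, bond orders sum to 2 (valence 4) → 2 H
  atom 9: C, bond orders sum to 2 (valence 4) → 2 H
  atom 10: C, bond orders sum to 3 (valence 4) → 1 H
  atom 11: O, bond orders sum to 2 (valence 2) → 0 H
  atom 12: aromatic c, 3 neighbours → 0 H
  atom 13: aromatic c, 3 neighbours → 0 H
  atom 14: C, bond orders sum to 4 (valence 4) → 0 H
  atom 15: O, bond orders sum to 1 (valence 2) → 1 H
  atom 16: O, bond orders sum to 2 (valence 2) → 0 H
  atom 17: aromatic c, 3 neighbours → 0 H
  atom 18: C, bond orders sum to 2 (valence 4) → 2 H
  atom 19: C, bond orders sum to 1 (valence 4) → 3 H
  atom 20: aromatic c, 2 neighbours → 1 H
  atom 21: aromatic c, 3 neighbours → 0 H
  atom 22: C, bond orders sum to 4 (valence 4) → 0 H
  atom 23: O, bond orders sum to 2 (valence 2) → 0 H
  atom 24: O, bond orders sum to 2 (valence 2) → 0 H
  atom 25: C, bond orders sum to 1 (valence 4) → 3 H
  atom 26: aromatic c, 3 neighbours → 0 H
  atom 27: C, bond orders sum to 4 (valence 4) → 0 H
  atom 28: F (halogen, monovalent) → 0 H
  atom 29: F (halogen, monovalent) → 0 H
  atom 30: F (halogen, monovalent) → 0 H
Totals → C:19, H:20, F:6, O:5.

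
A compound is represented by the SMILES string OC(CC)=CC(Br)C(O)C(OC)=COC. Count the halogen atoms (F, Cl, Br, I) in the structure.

1

Halogen atoms appear at heavy-atom position 7 (1×Br).
Other groups present: 2 alkene, 2 ether, 2 hydroxyl.
Halogen count: 1.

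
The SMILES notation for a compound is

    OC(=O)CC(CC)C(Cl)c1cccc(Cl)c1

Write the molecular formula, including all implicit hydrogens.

C12H14Cl2O2

Walk through each heavy atom and fill implicit hydrogens from standard valence (C 4, N 3, O 2, S 2, halogen 1); for lowercase aromatic atoms, an aromatic c carries 1 H when it has two neighbours and 0 H with three, and aromatic n carries 0 H:
  atom 1: O, bond orders sum to 1 (valence 2) → 1 H
  atom 2: C, bond orders sum to 4 (valence 4) → 0 H
  atom 3: O, bond orders sum to 2 (valence 2) → 0 H
  atom 4: C, bond orders sum to 2 (valence 4) → 2 H
  atom 5: C, bond orders sum to 3 (valence 4) → 1 H
  atom 6: C, bond orders sum to 2 (valence 4) → 2 H
  atom 7: C, bond orders sum to 1 (valence 4) → 3 H
  atom 8: C, bond orders sum to 3 (valence 4) → 1 H
  atom 9: Cl (halogen, monovalent) → 0 H
  atom 10: aromatic c, 3 neighbours → 0 H
  atom 11: aromatic c, 2 neighbours → 1 H
  atom 12: aromatic c, 2 neighbours → 1 H
  atom 13: aromatic c, 2 neighbours → 1 H
  atom 14: aromatic c, 3 neighbours → 0 H
  atom 15: Cl (halogen, monovalent) → 0 H
  atom 16: aromatic c, 2 neighbours → 1 H
Totals → C:12, H:14, Cl:2, O:2.
In Hill order: C12H14Cl2O2.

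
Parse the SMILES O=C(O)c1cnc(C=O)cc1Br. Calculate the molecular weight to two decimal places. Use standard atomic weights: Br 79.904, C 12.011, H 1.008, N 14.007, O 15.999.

230.02 g/mol

First, the molecular formula is C7H4BrNO3 (counting implicit H from valence).
  Br: 1 × 79.904 = 79.904
  C: 7 × 12.011 = 84.077
  H: 4 × 1.008 = 4.032
  N: 1 × 14.007 = 14.007
  O: 3 × 15.999 = 47.997
Sum: 1×79.904 + 7×12.011 + 4×1.008 + 1×14.007 + 3×15.999 = 230.017 → 230.02 g/mol.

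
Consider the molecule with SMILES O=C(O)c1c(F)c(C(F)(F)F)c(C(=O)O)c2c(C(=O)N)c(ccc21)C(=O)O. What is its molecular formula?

Walk through each heavy atom and fill implicit hydrogens from standard valence (C 4, N 3, O 2, S 2, halogen 1); for lowercase aromatic atoms, an aromatic c carries 1 H when it has two neighbours and 0 H with three, and aromatic n carries 0 H:
  atom 1: O, bond orders sum to 2 (valence 2) → 0 H
  atom 2: C, bond orders sum to 4 (valence 4) → 0 H
  atom 3: O, bond orders sum to 1 (valence 2) → 1 H
  atom 4: aromatic c, 3 neighbours → 0 H
  atom 5: aromatic c, 3 neighbours → 0 H
  atom 6: F (halogen, monovalent) → 0 H
  atom 7: aromatic c, 3 neighbours → 0 H
  atom 8: C, bond orders sum to 4 (valence 4) → 0 H
  atom 9: F (halogen, monovalent) → 0 H
  atom 10: F (halogen, monovalent) → 0 H
  atom 11: F (halogen, monovalent) → 0 H
  atom 12: aromatic c, 3 neighbours → 0 H
  atom 13: C, bond orders sum to 4 (valence 4) → 0 H
  atom 14: O, bond orders sum to 2 (valence 2) → 0 H
  atom 15: O, bond orders sum to 1 (valence 2) → 1 H
  atom 16: aromatic c, 3 neighbours → 0 H
  atom 17: aromatic c, 3 neighbours → 0 H
  atom 18: C, bond orders sum to 4 (valence 4) → 0 H
  atom 19: O, bond orders sum to 2 (valence 2) → 0 H
  atom 20: N, bond orders sum to 1 (valence 3) → 2 H
  atom 21: aromatic c, 3 neighbours → 0 H
  atom 22: aromatic c, 2 neighbours → 1 H
  atom 23: aromatic c, 2 neighbours → 1 H
  atom 24: aromatic c, 3 neighbours → 0 H
  atom 25: C, bond orders sum to 4 (valence 4) → 0 H
  atom 26: O, bond orders sum to 2 (valence 2) → 0 H
  atom 27: O, bond orders sum to 1 (valence 2) → 1 H
Totals → C:15, H:7, F:4, N:1, O:7.

C15H7F4NO7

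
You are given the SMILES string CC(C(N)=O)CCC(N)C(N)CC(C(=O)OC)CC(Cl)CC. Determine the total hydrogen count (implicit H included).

Walk through each heavy atom and fill implicit hydrogens from standard valence (C 4, N 3, O 2, S 2, halogen 1):
  atom 1: C, bond orders sum to 1 (valence 4) → 3 H
  atom 2: C, bond orders sum to 3 (valence 4) → 1 H
  atom 3: C, bond orders sum to 4 (valence 4) → 0 H
  atom 4: N, bond orders sum to 1 (valence 3) → 2 H
  atom 5: O, bond orders sum to 2 (valence 2) → 0 H
  atom 6: C, bond orders sum to 2 (valence 4) → 2 H
  atom 7: C, bond orders sum to 2 (valence 4) → 2 H
  atom 8: C, bond orders sum to 3 (valence 4) → 1 H
  atom 9: N, bond orders sum to 1 (valence 3) → 2 H
  atom 10: C, bond orders sum to 3 (valence 4) → 1 H
  atom 11: N, bond orders sum to 1 (valence 3) → 2 H
  atom 12: C, bond orders sum to 2 (valence 4) → 2 H
  atom 13: C, bond orders sum to 3 (valence 4) → 1 H
  atom 14: C, bond orders sum to 4 (valence 4) → 0 H
  atom 15: O, bond orders sum to 2 (valence 2) → 0 H
  atom 16: O, bond orders sum to 2 (valence 2) → 0 H
  atom 17: C, bond orders sum to 1 (valence 4) → 3 H
  atom 18: C, bond orders sum to 2 (valence 4) → 2 H
  atom 19: C, bond orders sum to 3 (valence 4) → 1 H
  atom 20: Cl (halogen, monovalent) → 0 H
  atom 21: C, bond orders sum to 2 (valence 4) → 2 H
  atom 22: C, bond orders sum to 1 (valence 4) → 3 H
Total hydrogens: 30.

30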